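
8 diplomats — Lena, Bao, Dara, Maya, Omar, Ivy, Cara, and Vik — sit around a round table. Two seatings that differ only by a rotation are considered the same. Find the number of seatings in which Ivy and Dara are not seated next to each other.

3600

Without the restriction there are (7)! = 5040 seatings.
Those with Ivy next to Dara: fuse the pair into one unit and seat 7 units around a circle — 2·(6)! = 1440.
Subtracting, 5040 − 1440 = 3600.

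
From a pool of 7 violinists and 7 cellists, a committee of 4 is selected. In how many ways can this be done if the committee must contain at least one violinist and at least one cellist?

931

Unrestricted: C(14,4) = 1001 ways to pick any 4 of the 14.
Subtract selections that omit an entire group: no violinists → C(7,4) = 35; no cellists → C(7,4) = 35.
Both groups omitted at once is impossible, so 1001 − 70 = 931.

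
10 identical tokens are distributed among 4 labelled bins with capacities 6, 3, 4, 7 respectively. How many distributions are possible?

Ignoring the caps, the number of non-negative solutions to x_1+…+x_4 = 10 is C(13,3) = 286.
Subtract solutions that violate a single cap (substitute x_i' = x_i − (cap_i+1)): x_1 ≥ 7 gives C(6,3) = 20; x_2 ≥ 4 gives C(9,3) = 84; x_3 ≥ 5 gives C(8,3) = 56; x_4 ≥ 8 gives C(5,3) = 10. Together 170.
Add back pairs where two caps are both exceeded: 0 + 0 + 0 + 4 + 0 + 0 = 4.
By inclusion–exclusion the count is 286 − 170 + 4 = 120.

120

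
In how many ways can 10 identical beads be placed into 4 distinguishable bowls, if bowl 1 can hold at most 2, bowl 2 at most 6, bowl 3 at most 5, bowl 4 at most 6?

By stars and bars, unrestricted non-negative solutions to x_1+…+x_4 = 10 number C(10+3,3) = 286.
Subtract solutions that violate a single cap (substitute x_i' = x_i − (cap_i+1)): x_1 ≥ 3 gives C(10,3) = 120; x_2 ≥ 7 gives C(6,3) = 20; x_3 ≥ 6 gives C(7,3) = 35; x_4 ≥ 7 gives C(6,3) = 20. Together 195.
Add back pairs where two caps are both exceeded: 1 + 4 + 1 + 0 + 0 + 0 = 6.
By inclusion–exclusion the count is 286 − 195 + 6 = 97.

97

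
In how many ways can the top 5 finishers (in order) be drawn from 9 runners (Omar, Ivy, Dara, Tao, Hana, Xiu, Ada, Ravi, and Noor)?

This is an ordered selection of 5 from 9: P(9,5).
That gives 9 × 8 × 7 × 6 × 5 = 15120.

15120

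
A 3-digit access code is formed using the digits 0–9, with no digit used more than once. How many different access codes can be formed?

720

Choose and order 3 of the 10 symbols: the first digit has 10 options, the next 9, then 8.
10 × 9 × 8 = 720.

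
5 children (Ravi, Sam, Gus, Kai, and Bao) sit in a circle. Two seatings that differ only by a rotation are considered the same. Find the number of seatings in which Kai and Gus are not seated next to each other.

All circular seatings of 5 people number (4)! = 24.
Seatings with Kai beside Gus: treat them as a block with 2 internal orders, giving 2 × (3)! = 12.
Subtracting, 24 − 12 = 12.

12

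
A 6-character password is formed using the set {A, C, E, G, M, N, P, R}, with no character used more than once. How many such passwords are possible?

This is a permutation of 6 out of 8: P(8,6) = 8!/2!.
That product is 8 × 7 × 6 × 5 × 4 × 3 = 20160.

20160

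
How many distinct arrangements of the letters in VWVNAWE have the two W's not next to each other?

There are 7!/(2!·2!) = 1260 arrangements of VWVNAWE in total.
If the two W's are adjacent, glue them into one block, leaving 6 items to arrange: (6)!/(2!) = 360 ways.
Subtracting, 1260 − 360 = 900 arrangements keep the W's apart.

900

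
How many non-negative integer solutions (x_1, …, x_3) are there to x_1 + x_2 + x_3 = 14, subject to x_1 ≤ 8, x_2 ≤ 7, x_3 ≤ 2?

Without the upper bounds there are C(16,2) = 120 ways to split 14 among 3 variables.
Subtract solutions that violate a single cap (substitute x_i' = x_i − (cap_i+1)): x_1 ≥ 9 gives C(7,2) = 21; x_2 ≥ 8 gives C(8,2) = 28; x_3 ≥ 3 gives C(13,2) = 78. Together 127.
Add back pairs where two caps are both exceeded: 0 + 6 + 10 = 16.
By inclusion–exclusion the count is 120 − 127 + 16 = 9.

9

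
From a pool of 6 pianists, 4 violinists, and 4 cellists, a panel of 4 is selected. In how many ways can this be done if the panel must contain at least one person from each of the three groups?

528

Unrestricted: C(14,4) = 1001 ways to pick any 4 of the 14.
Subtract selections that omit an entire group: no pianists → C(8,4) = 70; no violinists → C(10,4) = 210; no cellists → C(10,4) = 210.
Add back selections omitting two groups (i.e. drawn from a single group): C(6,4) + C(4,4) + C(4,4) = 17.
By inclusion–exclusion: 1001 − 490 + 17 = 528.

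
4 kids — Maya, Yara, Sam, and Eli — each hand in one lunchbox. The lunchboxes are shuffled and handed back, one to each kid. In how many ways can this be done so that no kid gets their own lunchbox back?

9

Count assignments avoiding every fixed point. For any j of the 4 kids fixed to their own lunchbox, the other 4−j can be arranged in (4−j)! ways.
By inclusion–exclusion this is Σ_{j=0}^{4} (−1)^j C(4,j)·(4−j)!.
Computing: 24 − 24 + 12 − 4 + 1 = 9.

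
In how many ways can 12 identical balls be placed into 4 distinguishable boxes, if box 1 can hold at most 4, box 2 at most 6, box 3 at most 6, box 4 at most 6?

170

By stars and bars, unrestricted non-negative solutions to x_1+…+x_4 = 12 number C(12+3,3) = 455.
Subtract solutions that violate a single cap (substitute x_i' = x_i − (cap_i+1)): x_1 ≥ 5 gives C(10,3) = 120; x_2 ≥ 7 gives C(8,3) = 56; x_3 ≥ 7 gives C(8,3) = 56; x_4 ≥ 7 gives C(8,3) = 56. Together 288.
Add back pairs where two caps are both exceeded: 1 + 1 + 1 + 0 + 0 + 0 = 3.
By inclusion–exclusion the count is 455 − 288 + 3 = 170.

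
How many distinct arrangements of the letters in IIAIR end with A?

With the last slot taken by A, it remains to arrange the other 4 letters (IIIR).
Those 4 letters have I appearing 3 times, giving (4)!/(3!) = 4.

4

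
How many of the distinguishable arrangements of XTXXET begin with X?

30

With the first slot taken by X, it remains to arrange the other 5 letters (TXXET).
Those 5 letters have T appearing twice and X appearing twice, giving (5)!/(2!·2!) = 30.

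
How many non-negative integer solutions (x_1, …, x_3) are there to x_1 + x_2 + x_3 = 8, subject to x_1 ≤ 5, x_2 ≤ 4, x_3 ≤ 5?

23

Without the upper bounds there are C(10,2) = 45 ways to split 8 among 3 variables.
Subtract solutions that violate a single cap (substitute x_i' = x_i − (cap_i+1)): x_1 ≥ 6 gives C(4,2) = 6; x_2 ≥ 5 gives C(5,2) = 10; x_3 ≥ 6 gives C(4,2) = 6. Together 22.
No two caps can be exceeded simultaneously, so the pair terms are all 0.
By inclusion–exclusion the count is 45 − 22 + 0 = 23.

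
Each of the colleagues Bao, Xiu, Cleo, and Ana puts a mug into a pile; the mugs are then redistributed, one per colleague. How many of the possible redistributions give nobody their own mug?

Let Aᵢ be the assignments in which colleague i gets their own mug. We want the size of the complement of A₁∪…∪A_4.
By inclusion–exclusion this is Σ_{j=0}^{4} (−1)^j C(4,j)·(4−j)!.
Computing: 24 − 24 + 12 − 4 + 1 = 9.

9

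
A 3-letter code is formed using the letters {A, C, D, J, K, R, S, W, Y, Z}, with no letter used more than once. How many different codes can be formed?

720

With no repetition, fill the 3 letters in order: 10 choices, then 9, down to 8.
That product is 10 × 9 × 8 = 720.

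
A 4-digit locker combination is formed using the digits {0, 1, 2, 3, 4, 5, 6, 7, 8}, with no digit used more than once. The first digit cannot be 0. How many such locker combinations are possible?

2688

The first digit has 9−1 = 8 choices (anything except 0).
The remaining 3 digits are filled from the other 8 symbols without repetition: 8 × 7 × 6 = 336.
Total: 8 × 336 = 2688.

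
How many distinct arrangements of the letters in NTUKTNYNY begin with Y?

Fix Y in the first position and arrange the remaining 8 letters.
Those 8 letters have N appearing 3 times and T appearing twice, giving (8)!/(3!·2!) = 3360.

3360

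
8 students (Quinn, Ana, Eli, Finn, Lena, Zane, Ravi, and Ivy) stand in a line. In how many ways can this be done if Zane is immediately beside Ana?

10080

Glue Zane and Ana into one block (2 internal orders), leaving 7 units to arrange in a row.
That gives 2 × 7! = 2 × 5040 = 10080.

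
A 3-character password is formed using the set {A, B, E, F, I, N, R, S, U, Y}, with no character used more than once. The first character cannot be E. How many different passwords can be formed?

The first character has 10−1 = 9 choices (anything except E).
The remaining 2 characters are filled from the other 9 symbols without repetition: 9 × 8 = 72.
Total: 9 × 72 = 648.

648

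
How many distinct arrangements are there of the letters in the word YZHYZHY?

Letter multiplicities in YZHYZHY: H×2, Y×3, Z×2.
The number of distinct arrangements is 7!/(3!·2!·2!) = 5040/24 = 210.

210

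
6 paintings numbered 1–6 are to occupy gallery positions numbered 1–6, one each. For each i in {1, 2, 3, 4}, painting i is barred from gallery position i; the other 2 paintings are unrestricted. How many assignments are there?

362

Let Aᵢ (for 1 ≤ i ≤ 4) be the placements that put painting i in its forbidden gallery position. Any j of these fix j positions, leaving (6−j)! ways to fill the rest, and there are C(4,j) ways to pick which j.
By inclusion–exclusion, the number of valid placements is Σ_{j=0}^{4} (−1)^j C(4,j)·(6−j)!.
Computing: 720 − 480 + 144 − 24 + 2 = 362.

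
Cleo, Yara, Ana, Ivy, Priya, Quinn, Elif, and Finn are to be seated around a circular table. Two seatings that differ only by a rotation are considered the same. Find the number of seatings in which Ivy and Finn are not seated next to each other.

All circular seatings of 8 people number (7)! = 5040.
Seatings with Ivy beside Finn: treat them as a block with 2 internal orders, giving 2 × (6)! = 1440.
Subtracting, 5040 − 1440 = 3600.

3600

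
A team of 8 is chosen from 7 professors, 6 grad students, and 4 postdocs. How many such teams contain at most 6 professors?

Split by how many professors are chosen (0 through 6).
Sum: C(7,0)·C(10,8) + C(7,1)·C(10,7) + C(7,2)·C(10,6) + C(7,3)·C(10,5) + C(7,4)·C(10,4) + C(7,5)·C(10,3) + C(7,6)·C(10,2) = 45 + 840 + 4410 + 8820 + 7350 + 2520 + 315 = 24300.

24300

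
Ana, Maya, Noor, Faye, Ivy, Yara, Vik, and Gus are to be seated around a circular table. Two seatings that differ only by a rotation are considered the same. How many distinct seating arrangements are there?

Around a circle, 8 distinct people have 8!/8 = (7)! = 5040 rotationally distinct seatings.

5040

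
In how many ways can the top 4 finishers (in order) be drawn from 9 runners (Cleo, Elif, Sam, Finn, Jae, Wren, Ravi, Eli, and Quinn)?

This is an ordered selection of 4 from 9: P(9,4).
That gives 9 × 8 × 7 × 6 = 3024.

3024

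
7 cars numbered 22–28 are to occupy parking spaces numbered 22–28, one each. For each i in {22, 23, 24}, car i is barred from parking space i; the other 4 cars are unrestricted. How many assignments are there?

3216

Let Aᵢ (for i ∈ {22, 23, 24}) be the placements that put car i in its forbidden parking space. Any j of these fix j positions, leaving (7−j)! ways to fill the rest, and there are C(3,j) ways to pick which j.
By inclusion–exclusion, the number of valid placements is Σ_{j=0}^{3} (−1)^j C(3,j)·(7−j)!.
Computing: 5040 − 2160 + 360 − 24 = 3216.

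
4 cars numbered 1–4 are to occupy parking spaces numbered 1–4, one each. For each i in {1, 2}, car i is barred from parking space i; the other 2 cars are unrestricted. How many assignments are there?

Let Aᵢ (for i ∈ {1, 2}) be the placements that put car i in its forbidden parking space. Any j of these fix j positions, leaving (4−j)! ways to fill the rest, and there are C(2,j) ways to pick which j.
By inclusion–exclusion, the number of valid placements is Σ_{j=0}^{2} (−1)^j C(2,j)·(4−j)!.
Computing: 24 − 12 + 2 = 14.

14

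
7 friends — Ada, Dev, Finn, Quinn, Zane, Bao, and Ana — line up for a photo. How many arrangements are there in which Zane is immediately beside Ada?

Treat {Zane, Ada} as a single unit. There are 6 units to order, and the pair itself can be ordered 2 ways.
So the count is 2·(6)! = 1440.

1440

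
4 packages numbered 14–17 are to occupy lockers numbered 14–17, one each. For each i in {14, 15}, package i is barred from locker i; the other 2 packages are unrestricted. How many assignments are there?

14

Let Aᵢ (for i ∈ {14, 15}) be the placements that put package i in its forbidden locker. Any j of these fix j positions, leaving (4−j)! ways to fill the rest, and there are C(2,j) ways to pick which j.
By inclusion–exclusion, the number of valid placements is Σ_{j=0}^{2} (−1)^j C(2,j)·(4−j)!.
Computing: 24 − 12 + 2 = 14.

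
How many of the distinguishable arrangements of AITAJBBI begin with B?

Fix B in the first position and arrange the remaining 7 letters.
Those 7 letters have A appearing twice and I appearing twice, giving (7)!/(2!·2!) = 1260.

1260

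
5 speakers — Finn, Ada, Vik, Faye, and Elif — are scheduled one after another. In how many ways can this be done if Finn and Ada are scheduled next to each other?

Treat {Finn, Ada} as a single unit. There are 4 units to order, and the pair itself can be ordered 2 ways.
That gives 2 × 4! = 2 × 24 = 48.

48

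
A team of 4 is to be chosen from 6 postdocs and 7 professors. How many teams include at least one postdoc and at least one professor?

With no constraint there are C(13,4) = 715 possible selections.
Subtract selections that omit an entire group: no postdocs → C(7,4) = 35; no professors → C(6,4) = 15.
Both groups omitted at once is impossible, so 715 − 50 = 665.

665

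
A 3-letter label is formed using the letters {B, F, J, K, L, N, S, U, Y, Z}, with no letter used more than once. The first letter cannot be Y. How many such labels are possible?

The first letter has 10−1 = 9 choices (anything except Y).
The remaining 2 letters are filled from the other 9 symbols without repetition: 9 × 8 = 72.
Total: 9 × 72 = 648.

648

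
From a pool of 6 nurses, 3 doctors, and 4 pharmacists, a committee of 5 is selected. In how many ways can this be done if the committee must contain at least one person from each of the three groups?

Total 5-person selections from all 13: C(13,5) = 1287.
Selections missing a whole group: no nurses → C(7,5) = 21; no doctors → C(10,5) = 252; no pharmacists → C(9,5) = 126.
Add back selections omitting two groups (i.e. drawn from a single group): C(6,5) + C(3,5) + C(4,5) = 6.
By inclusion–exclusion: 1287 − 399 + 6 = 894.

894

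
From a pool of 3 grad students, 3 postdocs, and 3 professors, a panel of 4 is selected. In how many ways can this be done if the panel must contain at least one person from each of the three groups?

81

With no constraint there are C(9,4) = 126 possible selections.
Subtract selections that omit an entire group: no grad students → C(6,4) = 15; no postdocs → C(6,4) = 15; no professors → C(6,4) = 15.
Add back selections omitting two groups (i.e. drawn from a single group): C(3,4) + C(3,4) + C(3,4) = 0.
By inclusion–exclusion: 126 − 45 + 0 = 81.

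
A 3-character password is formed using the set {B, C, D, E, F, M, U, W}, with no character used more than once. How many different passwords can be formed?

336

Choose and order 3 of the 8 symbols: the first character has 8 options, the next 7, then 6.
8 × 7 × 6 = 336.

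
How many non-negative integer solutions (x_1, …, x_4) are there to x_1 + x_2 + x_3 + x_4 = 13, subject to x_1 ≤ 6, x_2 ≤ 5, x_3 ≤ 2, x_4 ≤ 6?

63

By stars and bars, unrestricted non-negative solutions to x_1+…+x_4 = 13 number C(13+3,3) = 560.
Subtract solutions that violate a single cap (substitute x_i' = x_i − (cap_i+1)): x_1 ≥ 7 gives C(9,3) = 84; x_2 ≥ 6 gives C(10,3) = 120; x_3 ≥ 3 gives C(13,3) = 286; x_4 ≥ 7 gives C(9,3) = 84. Together 574.
Add back pairs where two caps are both exceeded: 1 + 20 + 0 + 35 + 1 + 20 = 77.
By inclusion–exclusion the count is 560 − 574 + 77 = 63.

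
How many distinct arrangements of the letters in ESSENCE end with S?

Fix S in the last position and arrange the remaining 6 letters.
Those 6 letters have E appearing 3 times, giving (6)!/(3!) = 120.

120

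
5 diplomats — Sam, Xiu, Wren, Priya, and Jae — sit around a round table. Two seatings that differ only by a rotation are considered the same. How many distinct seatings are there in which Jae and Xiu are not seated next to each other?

Without the restriction there are (4)! = 24 seatings.
Those with Jae next to Xiu: fuse the pair into one unit and seat 4 units around a circle — 2·(3)! = 12.
Subtracting, 24 − 12 = 12.

12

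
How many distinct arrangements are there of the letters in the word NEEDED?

Letter multiplicities in NEEDED: D×2, E×3, N×1.
So there are 6! / (3!·2!) = 60 distinguishable arrangements.

60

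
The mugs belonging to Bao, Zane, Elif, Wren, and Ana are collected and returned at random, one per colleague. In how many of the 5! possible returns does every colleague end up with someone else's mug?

Let Aᵢ be the assignments in which colleague i gets their own mug. We want the size of the complement of A₁∪…∪A_5.
By inclusion–exclusion this is Σ_{j=0}^{5} (−1)^j C(5,j)·(5−j)!.
Computing: 120 − 120 + 60 − 20 + 5 − 1 = 44.

44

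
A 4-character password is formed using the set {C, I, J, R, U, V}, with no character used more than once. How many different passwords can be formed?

Choose and order 4 of the 6 symbols: the first character has 6 options, the next 5, then 4, 3.
That product is 6 × 5 × 4 × 3 = 360.

360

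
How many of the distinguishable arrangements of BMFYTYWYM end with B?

Fix B in the last position and arrange the remaining 8 letters.
Those 8 letters have M appearing twice and Y appearing 3 times, giving (8)!/(3!·2!) = 3360.

3360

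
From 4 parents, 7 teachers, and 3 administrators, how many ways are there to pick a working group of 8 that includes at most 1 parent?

Split by how many parents are chosen (0 through 1).
Sum: C(4,0)·C(10,8) + C(4,1)·C(10,7) = 45 + 480 = 525.

525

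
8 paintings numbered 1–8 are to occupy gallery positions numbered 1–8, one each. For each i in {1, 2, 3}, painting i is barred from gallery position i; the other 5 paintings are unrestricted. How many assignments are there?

27240

Let Aᵢ (for i ∈ {1, 2, 3}) be the placements that put painting i in its forbidden gallery position. Any j of these fix j positions, leaving (8−j)! ways to fill the rest, and there are C(3,j) ways to pick which j.
By inclusion–exclusion, the number of valid placements is Σ_{j=0}^{3} (−1)^j C(3,j)·(8−j)!.
Computing: 40320 − 15120 + 2160 − 120 = 27240.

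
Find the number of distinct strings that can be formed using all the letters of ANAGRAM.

840

The 7 letters of ANAGRAM have repeats: A appearing 3 times.
The number of distinct arrangements is 7!/(3!) = 5040/6 = 840.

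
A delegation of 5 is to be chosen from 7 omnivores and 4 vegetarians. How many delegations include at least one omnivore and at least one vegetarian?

Unrestricted: C(11,5) = 462 ways to pick any 5 of the 11.
Selections missing a whole group: no omnivores → C(4,5) = 0; no vegetarians → C(7,5) = 21.
Both groups omitted at once is impossible, so 462 − 21 = 441.

441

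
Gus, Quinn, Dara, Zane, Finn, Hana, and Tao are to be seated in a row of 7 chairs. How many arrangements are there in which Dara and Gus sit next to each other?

1440

Glue Dara and Gus into one block (2 internal orders), leaving 6 units to arrange in a row.
So the count is 2·(6)! = 1440.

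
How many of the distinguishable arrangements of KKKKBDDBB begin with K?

Fix K in the first position and arrange the remaining 8 letters.
Those 8 letters have B appearing 3 times, D appearing twice, and K appearing 3 times, giving (8)!/(3!·3!·2!) = 560.

560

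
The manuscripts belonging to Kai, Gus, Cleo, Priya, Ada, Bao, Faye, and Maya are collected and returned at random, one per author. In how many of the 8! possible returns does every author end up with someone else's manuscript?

14833

Let Aᵢ be the assignments in which author i gets their own manuscript. We want the size of the complement of A₁∪…∪A_8.
By inclusion–exclusion this is Σ_{j=0}^{8} (−1)^j C(8,j)·(8−j)!.
Computing: 40320 − 40320 + 20160 − 6720 + 1680 − 336 + 56 − 8 + 1 = 14833.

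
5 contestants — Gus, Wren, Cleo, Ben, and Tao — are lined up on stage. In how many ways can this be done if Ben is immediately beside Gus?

Place the 3 others and the Ben-Gus pair as 4 objects in a line; the pair has 2 internal arrangements.
So the count is 2·(4)! = 48.

48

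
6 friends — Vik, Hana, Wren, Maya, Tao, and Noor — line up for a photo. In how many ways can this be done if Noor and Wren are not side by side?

Of the 6! = 720 arrangements, those with Noor and Wren adjacent number 2 × 5! = 240 (treat the pair as a block with 2 internal orders).
Complementary counting: 720 − 240 = 480.

480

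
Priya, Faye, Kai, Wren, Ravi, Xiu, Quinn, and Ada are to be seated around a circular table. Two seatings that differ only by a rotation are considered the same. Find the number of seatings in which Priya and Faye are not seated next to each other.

All circular seatings of 8 people number (7)! = 5040.
Those with Priya next to Faye: fuse the pair into one unit and seat 7 units around a circle — 2·(6)! = 1440.
Subtracting, 5040 − 1440 = 3600.

3600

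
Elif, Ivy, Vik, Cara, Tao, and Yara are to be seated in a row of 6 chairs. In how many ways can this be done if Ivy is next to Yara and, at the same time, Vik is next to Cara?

Treat {Ivy,Yara} as one block (2 orders) and {Vik,Cara} as another (2 orders).
That leaves 4 units to arrange: 2 × 2 × 4! = 4 × 24 = 96.

96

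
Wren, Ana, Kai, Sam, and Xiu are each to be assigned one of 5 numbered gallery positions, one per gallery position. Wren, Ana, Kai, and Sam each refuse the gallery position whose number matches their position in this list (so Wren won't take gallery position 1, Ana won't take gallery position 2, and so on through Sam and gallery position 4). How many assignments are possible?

Let Aᵢ (for 1 ≤ i ≤ 4) be the placements that put person i in their forbidden gallery position. Any j of these fix j positions, leaving (5−j)! ways to fill the rest, and there are C(4,j) ways to pick which j.
By inclusion–exclusion, the number of valid placements is Σ_{j=0}^{4} (−1)^j C(4,j)·(5−j)!.
Computing: 120 − 96 + 36 − 8 + 1 = 53.

53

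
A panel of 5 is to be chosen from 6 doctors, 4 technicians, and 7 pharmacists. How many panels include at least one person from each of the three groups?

4214

Unrestricted: C(17,5) = 6188 ways to pick any 5 of the 17.
Subtract selections that omit an entire group: no doctors → C(11,5) = 462; no technicians → C(13,5) = 1287; no pharmacists → C(10,5) = 252.
Add back selections omitting two groups (i.e. drawn from a single group): C(6,5) + C(4,5) + C(7,5) = 27.
By inclusion–exclusion: 6188 − 2001 + 27 = 4214.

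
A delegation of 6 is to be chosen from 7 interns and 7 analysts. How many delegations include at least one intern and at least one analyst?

Total 6-person selections from all 14: C(14,6) = 3003.
Selections missing a whole group: no interns → C(7,6) = 7; no analysts → C(7,6) = 7.
Both groups omitted at once is impossible, so 3003 − 14 = 2989.

2989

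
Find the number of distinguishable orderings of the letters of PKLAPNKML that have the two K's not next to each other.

Total arrangements of PKLAPNKML: 9!/(2!·2!·2!) = 45360.
Arrangements with the K's together: treat KK as one letter, giving (8)!/(2!·2!) = 10080.
Hence 45360 − 10080 = 35280.

35280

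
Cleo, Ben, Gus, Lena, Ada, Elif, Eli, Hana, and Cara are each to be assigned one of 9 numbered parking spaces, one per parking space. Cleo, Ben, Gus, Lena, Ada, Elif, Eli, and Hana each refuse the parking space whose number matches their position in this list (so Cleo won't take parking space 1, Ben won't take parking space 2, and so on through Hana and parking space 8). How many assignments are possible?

Let Aᵢ (for 1 ≤ i ≤ 8) be the placements that put person i in their forbidden parking space. Any j of these fix j positions, leaving (9−j)! ways to fill the rest, and there are C(8,j) ways to pick which j.
By inclusion–exclusion, the number of valid placements is Σ_{j=0}^{8} (−1)^j C(8,j)·(9−j)!.
Computing: 362880 − 322560 + 141120 − 40320 + 8400 − 1344 + 168 − 16 + 1 = 148329.

148329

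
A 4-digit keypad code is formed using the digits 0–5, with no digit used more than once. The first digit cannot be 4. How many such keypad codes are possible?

The first digit has 6−1 = 5 choices (anything except 4).
The remaining 3 digits are filled from the other 5 symbols without repetition: 5 × 4 × 3 = 60.
Total: 5 × 60 = 300.

300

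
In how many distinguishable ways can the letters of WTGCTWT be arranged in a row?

Letter multiplicities in WTGCTWT: C×1, G×1, T×3, W×2.
So there are 7! / (3!·2!) = 420 distinguishable arrangements.

420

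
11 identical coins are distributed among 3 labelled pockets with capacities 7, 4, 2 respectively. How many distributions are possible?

6

Ignoring the caps, the number of non-negative solutions to x_1+…+x_3 = 11 is C(13,2) = 78.
Subtract solutions that violate a single cap (substitute x_i' = x_i − (cap_i+1)): x_1 ≥ 8 gives C(5,2) = 10; x_2 ≥ 5 gives C(8,2) = 28; x_3 ≥ 3 gives C(10,2) = 45. Together 83.
Add back pairs where two caps are both exceeded: 0 + 1 + 10 = 11.
By inclusion–exclusion the count is 78 − 83 + 11 = 6.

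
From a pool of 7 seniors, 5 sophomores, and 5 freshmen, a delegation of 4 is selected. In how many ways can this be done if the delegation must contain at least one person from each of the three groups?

1225

With no constraint there are C(17,4) = 2380 possible selections.
Selections missing a whole group: no seniors → C(10,4) = 210; no sophomores → C(12,4) = 495; no freshmen → C(12,4) = 495.
Add back selections omitting two groups (i.e. drawn from a single group): C(7,4) + C(5,4) + C(5,4) = 45.
By inclusion–exclusion: 2380 − 1200 + 45 = 1225.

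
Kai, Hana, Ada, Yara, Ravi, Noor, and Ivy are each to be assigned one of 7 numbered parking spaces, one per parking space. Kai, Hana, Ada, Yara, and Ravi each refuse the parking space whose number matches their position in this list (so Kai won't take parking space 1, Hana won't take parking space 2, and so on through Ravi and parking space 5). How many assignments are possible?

2428

Let Aᵢ (for 1 ≤ i ≤ 5) be the placements that put person i in their forbidden parking space. Any j of these fix j positions, leaving (7−j)! ways to fill the rest, and there are C(5,j) ways to pick which j.
By inclusion–exclusion, the number of valid placements is Σ_{j=0}^{5} (−1)^j C(5,j)·(7−j)!.
Computing: 5040 − 3600 + 1200 − 240 + 30 − 2 = 2428.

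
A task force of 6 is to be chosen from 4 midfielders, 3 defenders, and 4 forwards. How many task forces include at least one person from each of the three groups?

Total 6-person selections from all 11: C(11,6) = 462.
Selections missing a whole group: no midfielders → C(7,6) = 7; no defenders → C(8,6) = 28; no forwards → C(7,6) = 7.
Add back selections omitting two groups (i.e. drawn from a single group): C(4,6) + C(3,6) + C(4,6) = 0.
By inclusion–exclusion: 462 − 42 + 0 = 420.

420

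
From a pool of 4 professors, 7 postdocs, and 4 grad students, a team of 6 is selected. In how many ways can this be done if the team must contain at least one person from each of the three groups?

4060

Total 6-person selections from all 15: C(15,6) = 5005.
Selections missing a whole group: no professors → C(11,6) = 462; no postdocs → C(8,6) = 28; no grad students → C(11,6) = 462.
Add back selections omitting two groups (i.e. drawn from a single group): C(4,6) + C(7,6) + C(4,6) = 7.
By inclusion–exclusion: 5005 − 952 + 7 = 4060.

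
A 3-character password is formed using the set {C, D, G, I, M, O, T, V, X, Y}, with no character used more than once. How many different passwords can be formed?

This is a permutation of 3 out of 10: P(10,3) = 10!/7!.
10 × 9 × 8 = 720.

720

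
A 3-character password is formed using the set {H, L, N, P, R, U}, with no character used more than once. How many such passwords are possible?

With no repetition, fill the 3 characters in order: 6 choices, then 5, down to 4.
That product is 6 × 5 × 4 = 120.

120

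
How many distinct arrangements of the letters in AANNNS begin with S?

10

With the first slot taken by S, it remains to arrange the other 5 letters (AANNN).
Those 5 letters have A appearing twice and N appearing 3 times, giving (5)!/(3!·2!) = 10.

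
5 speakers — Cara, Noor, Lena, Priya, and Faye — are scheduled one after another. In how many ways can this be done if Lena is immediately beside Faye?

Treat {Lena, Faye} as a single unit. There are 4 units to order, and the pair itself can be ordered 2 ways.
That gives 2 × 4! = 2 × 24 = 48.

48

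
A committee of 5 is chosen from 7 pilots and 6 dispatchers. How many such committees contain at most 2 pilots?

531

Split by how many pilots are chosen (0 through 2).
Sum: C(7,0)·C(6,5) + C(7,1)·C(6,4) + C(7,2)·C(6,3) = 6 + 105 + 420 = 531.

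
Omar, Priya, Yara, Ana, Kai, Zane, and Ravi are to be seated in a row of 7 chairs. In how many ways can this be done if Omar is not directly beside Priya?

Of the 7! = 5040 arrangements, those with Omar and Priya adjacent number 2 × 6! = 1440 (treat the pair as a block with 2 internal orders).
So 5040 − 1440 = 3600 arrangements keep them apart.

3600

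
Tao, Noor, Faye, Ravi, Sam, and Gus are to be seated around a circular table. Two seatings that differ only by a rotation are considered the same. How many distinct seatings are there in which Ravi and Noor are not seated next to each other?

72

Without the restriction there are (5)! = 120 seatings.
Those with Ravi next to Noor: fuse the pair into one unit and seat 5 units around a circle — 2·(4)! = 48.
Subtracting, 120 − 48 = 72.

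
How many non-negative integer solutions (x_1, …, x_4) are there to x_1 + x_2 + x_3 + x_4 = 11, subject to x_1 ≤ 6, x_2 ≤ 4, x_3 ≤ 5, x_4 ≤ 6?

Without the upper bounds there are C(14,3) = 364 ways to split 11 among 4 variables.
Subtract solutions that violate a single cap (substitute x_i' = x_i − (cap_i+1)): x_1 ≥ 7 gives C(7,3) = 35; x_2 ≥ 5 gives C(9,3) = 84; x_3 ≥ 6 gives C(8,3) = 56; x_4 ≥ 7 gives C(7,3) = 35. Together 210.
Add back pairs where two caps are both exceeded: 0 + 0 + 0 + 1 + 0 + 0 = 1.
By inclusion–exclusion the count is 364 − 210 + 1 = 155.

155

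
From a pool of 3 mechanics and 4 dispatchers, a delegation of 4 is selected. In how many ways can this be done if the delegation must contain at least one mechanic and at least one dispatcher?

34

With no constraint there are C(7,4) = 35 possible selections.
Selections missing a whole group: no mechanics → C(4,4) = 1; no dispatchers → C(3,4) = 0.
Both groups omitted at once is impossible, so 35 − 1 = 34.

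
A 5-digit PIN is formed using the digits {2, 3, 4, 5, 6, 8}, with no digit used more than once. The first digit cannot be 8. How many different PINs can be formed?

The first digit has 6−1 = 5 choices (anything except 8).
The remaining 4 digits are filled from the other 5 symbols without repetition: 5 × 4 × 3 × 2 = 120.
Total: 5 × 120 = 600.

600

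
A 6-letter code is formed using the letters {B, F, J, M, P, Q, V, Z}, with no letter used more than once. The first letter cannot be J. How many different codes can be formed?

The first letter has 8−1 = 7 choices (anything except J).
The remaining 5 letters are filled from the other 7 symbols without repetition: 7 × 6 × 5 × 4 × 3 = 2520.
Total: 7 × 2520 = 17640.

17640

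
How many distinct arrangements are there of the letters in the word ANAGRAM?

ANAGRAM has 7 letters with A appearing 3 times.
Dividing 7! = 5040 by 3! = 6 for the repeated letters gives 840.

840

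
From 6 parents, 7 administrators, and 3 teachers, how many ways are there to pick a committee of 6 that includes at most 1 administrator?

966

Split by how many administrators are chosen (0 through 1).
Sum: C(7,0)·C(9,6) + C(7,1)·C(9,5) = 84 + 882 = 966.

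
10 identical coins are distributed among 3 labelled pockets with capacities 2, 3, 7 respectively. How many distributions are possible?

6

By stars and bars, unrestricted non-negative solutions to x_1+…+x_3 = 10 number C(10+2,2) = 66.
Subtract solutions that violate a single cap (substitute x_i' = x_i − (cap_i+1)): x_1 ≥ 3 gives C(9,2) = 36; x_2 ≥ 4 gives C(8,2) = 28; x_3 ≥ 8 gives C(4,2) = 6. Together 70.
Add back pairs where two caps are both exceeded: 10 + 0 + 0 = 10.
By inclusion–exclusion the count is 66 − 70 + 10 = 6.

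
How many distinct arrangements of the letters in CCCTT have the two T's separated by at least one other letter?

Total arrangements of CCCTT: 5!/(3!·2!) = 10.
If the two T's are adjacent, glue them into one block, leaving 4 items to arrange: (4)!/(3!) = 4 ways.
Subtracting, 10 − 4 = 6 arrangements keep the T's apart.

6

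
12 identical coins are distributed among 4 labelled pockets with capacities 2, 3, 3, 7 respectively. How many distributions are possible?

By stars and bars, unrestricted non-negative solutions to x_1+…+x_4 = 12 number C(12+3,3) = 455.
Subtract solutions that violate a single cap (substitute x_i' = x_i − (cap_i+1)): x_1 ≥ 3 gives C(12,3) = 220; x_2 ≥ 4 gives C(11,3) = 165; x_3 ≥ 4 gives C(11,3) = 165; x_4 ≥ 8 gives C(7,3) = 35. Together 585.
Add back pairs where two caps are both exceeded: 56 + 56 + 4 + 35 + 1 + 1 = 153.
Subtract triples: 4 + 0 + 0 + 0 = 4.
By inclusion–exclusion the count is 455 − 585 + 153 − 4 = 19.

19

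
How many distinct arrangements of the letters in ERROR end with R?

12

Fix R in the last position and arrange the remaining 4 letters.
Those 4 letters have R appearing twice, giving (4)!/(2!) = 12.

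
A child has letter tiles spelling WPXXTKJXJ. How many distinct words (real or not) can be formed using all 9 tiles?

WPXXTKJXJ has 9 letters with J appearing twice and X appearing 3 times.
So there are 9! / (3!·2!) = 30240 distinguishable arrangements.

30240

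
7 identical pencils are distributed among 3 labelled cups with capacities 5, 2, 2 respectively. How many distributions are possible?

Without the upper bounds there are C(9,2) = 36 ways to split 7 among 3 cups.
Subtract solutions that violate a single cap (substitute x_i' = x_i − (cap_i+1)): x_1 ≥ 6 gives C(3,2) = 3; x_2 ≥ 3 gives C(6,2) = 15; x_3 ≥ 3 gives C(6,2) = 15. Together 33.
Add back pairs where two caps are both exceeded: 0 + 0 + 3 = 3.
By inclusion–exclusion the count is 36 − 33 + 3 = 6.

6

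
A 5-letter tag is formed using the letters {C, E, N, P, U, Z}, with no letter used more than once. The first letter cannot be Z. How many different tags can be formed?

600

The first letter has 6−1 = 5 choices (anything except Z).
The remaining 4 letters are filled from the other 5 symbols without repetition: 5 × 4 × 3 × 2 = 120.
Total: 5 × 120 = 600.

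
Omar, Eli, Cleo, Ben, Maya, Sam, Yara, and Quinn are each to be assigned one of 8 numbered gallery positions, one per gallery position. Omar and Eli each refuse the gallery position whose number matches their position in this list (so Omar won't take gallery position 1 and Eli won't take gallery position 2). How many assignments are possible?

30960

Let Aᵢ (for i ∈ {1, 2}) be the placements that put person i in their forbidden gallery position. Any j of these fix j positions, leaving (8−j)! ways to fill the rest, and there are C(2,j) ways to pick which j.
By inclusion–exclusion, the number of valid placements is Σ_{j=0}^{2} (−1)^j C(2,j)·(8−j)!.
Computing: 40320 − 10080 + 720 = 30960.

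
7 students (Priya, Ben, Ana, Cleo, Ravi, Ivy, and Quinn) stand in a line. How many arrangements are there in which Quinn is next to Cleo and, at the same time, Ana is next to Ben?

Treat {Quinn,Cleo} as one block (2 orders) and {Ana,Ben} as another (2 orders).
That leaves 5 units to arrange: 2 × 2 × 5! = 4 × 120 = 480.

480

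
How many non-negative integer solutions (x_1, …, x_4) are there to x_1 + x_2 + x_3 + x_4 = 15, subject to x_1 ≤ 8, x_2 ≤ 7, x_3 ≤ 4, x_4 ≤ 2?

Without the upper bounds there are C(18,3) = 816 ways to split 15 among 4 variables.
Subtract solutions that violate a single cap (substitute x_i' = x_i − (cap_i+1)): x_1 ≥ 9 gives C(9,3) = 84; x_2 ≥ 8 gives C(10,3) = 120; x_3 ≥ 5 gives C(13,3) = 286; x_4 ≥ 3 gives C(15,3) = 455. Together 945.
Add back pairs where two caps are both exceeded: 0 + 4 + 20 + 10 + 35 + 120 = 189.
By inclusion–exclusion the count is 816 − 945 + 189 = 60.

60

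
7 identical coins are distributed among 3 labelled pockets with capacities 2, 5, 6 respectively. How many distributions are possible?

17

By stars and bars, unrestricted non-negative solutions to x_1+…+x_3 = 7 number C(7+2,2) = 36.
Subtract solutions that violate a single cap (substitute x_i' = x_i − (cap_i+1)): x_1 ≥ 3 gives C(6,2) = 15; x_2 ≥ 6 gives C(3,2) = 3; x_3 ≥ 7 gives C(2,2) = 1. Together 19.
No two caps can be exceeded simultaneously, so the pair terms are all 0.
By inclusion–exclusion the count is 36 − 19 + 0 = 17.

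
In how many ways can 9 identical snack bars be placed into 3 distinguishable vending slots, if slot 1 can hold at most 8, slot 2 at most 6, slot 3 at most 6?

42

Without the upper bounds there are C(11,2) = 55 ways to split 9 among 3 vending slots.
Subtract solutions that violate a single cap (substitute x_i' = x_i − (cap_i+1)): x_1 ≥ 9 gives C(2,2) = 1; x_2 ≥ 7 gives C(4,2) = 6; x_3 ≥ 7 gives C(4,2) = 6. Together 13.
No two caps can be exceeded simultaneously, so the pair terms are all 0.
By inclusion–exclusion the count is 55 − 13 + 0 = 42.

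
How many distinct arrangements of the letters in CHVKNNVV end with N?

840

With the last slot taken by N, it remains to arrange the other 7 letters (CHVKNVV).
Those 7 letters have V appearing 3 times, giving (7)!/(3!) = 840.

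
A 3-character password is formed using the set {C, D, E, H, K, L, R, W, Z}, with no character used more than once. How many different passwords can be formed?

504

With no repetition, fill the 3 characters in order: 9 choices, then 8, down to 7.
9 × 8 × 7 = 504.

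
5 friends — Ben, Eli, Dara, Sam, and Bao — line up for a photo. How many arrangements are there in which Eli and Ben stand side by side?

48

Treat {Eli, Ben} as a single unit. There are 4 units to order, and the pair itself can be ordered 2 ways.
So the count is 2·(4)! = 48.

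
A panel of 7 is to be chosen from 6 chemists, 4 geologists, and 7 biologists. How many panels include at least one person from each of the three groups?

Unrestricted: C(17,7) = 19448 ways to pick any 7 of the 17.
Selections missing a whole group: no chemists → C(11,7) = 330; no geologists → C(13,7) = 1716; no biologists → C(10,7) = 120.
Add back selections omitting two groups (i.e. drawn from a single group): C(6,7) + C(4,7) + C(7,7) = 1.
By inclusion–exclusion: 19448 − 2166 + 1 = 17283.

17283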